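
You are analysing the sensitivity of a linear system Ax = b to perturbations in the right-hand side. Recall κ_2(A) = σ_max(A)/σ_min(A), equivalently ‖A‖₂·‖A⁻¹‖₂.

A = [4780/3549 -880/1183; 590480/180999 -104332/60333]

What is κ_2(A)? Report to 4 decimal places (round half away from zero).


163.8000

M = AᵀA = [2414765200/193849929 -429271040/64616643; -429271040/64616643 76327696/21538881]. tr(M)=10732576/670761, det(M)=6400/670761
solving λ² − 10732576/670761·λ + 6400/670761 = 0 gives λ = 16, 400/670761
κ_2(A) = √(λ_max/λ_min) = √(16 / (400/670761)) = 163.8000


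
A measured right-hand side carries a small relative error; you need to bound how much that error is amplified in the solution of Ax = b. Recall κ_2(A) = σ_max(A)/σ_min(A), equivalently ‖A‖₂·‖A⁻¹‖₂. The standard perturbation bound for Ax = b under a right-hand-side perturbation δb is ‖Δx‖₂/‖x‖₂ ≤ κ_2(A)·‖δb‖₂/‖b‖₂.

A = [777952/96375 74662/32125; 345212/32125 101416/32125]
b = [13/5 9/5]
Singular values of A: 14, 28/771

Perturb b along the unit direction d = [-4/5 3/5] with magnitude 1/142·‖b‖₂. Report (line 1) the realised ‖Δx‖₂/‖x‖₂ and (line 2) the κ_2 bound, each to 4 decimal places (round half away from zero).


from the listed singular values, σ₁ = 14, σ_n = 28/771
condition number: 14 ÷ (28/771) = 385.5000
worst-case relative error ≤ 385.5000 × 1/142 = 2.7148
solve Ax = b  →  x = [7.9157 -26.3743]
2-norm of b is 3.1623; of x, 27.5365
Δx = A⁻¹·δb where δb = 1/142·3.1623·d; ‖Δx‖ = 0.6132
relative error = 0.0223
so the bound overstates the realised error by a factor of ≈ 121.9095 (computed from the unrounded values)

0.0223
2.7148


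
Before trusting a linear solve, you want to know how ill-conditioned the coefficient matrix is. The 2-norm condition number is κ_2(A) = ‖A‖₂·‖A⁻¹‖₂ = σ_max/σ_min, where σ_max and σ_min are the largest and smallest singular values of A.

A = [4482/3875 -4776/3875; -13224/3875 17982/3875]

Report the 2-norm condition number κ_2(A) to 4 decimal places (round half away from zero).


31.0000

form AᵀA = [62388/4805 -82944/4805; -82944/4805 110772/4805] with trace 34632/961 and determinant 1296/961
λ_max, λ_min = (34632/961 ± √1194393600/923521)/2 = 36, 36/961
σ_max=√36=6, σ_min=√(36/961)=(6/31) → κ = 31.0000


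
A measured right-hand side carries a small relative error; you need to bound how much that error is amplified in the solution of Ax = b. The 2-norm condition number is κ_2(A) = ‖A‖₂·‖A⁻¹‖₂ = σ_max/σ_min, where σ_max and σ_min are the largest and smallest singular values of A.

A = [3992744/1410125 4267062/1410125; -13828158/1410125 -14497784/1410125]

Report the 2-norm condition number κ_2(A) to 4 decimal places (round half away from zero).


M = AᵀA = [331455933316/3181524025 13920955776/127260961; 13920955776/127260961 365429694436/3181524025]. tr(M)=828639272/3783025, det(M)=29986576/94575625
λ_max, λ_min = (828639272/3783025 ± √27464995708240896/572451126025)/2 = 5476/25, 5476/3783025
κ_2(A) = √(λ_max/λ_min) = √((5476/25) / (5476/3783025)) = 389.0000

389.0000


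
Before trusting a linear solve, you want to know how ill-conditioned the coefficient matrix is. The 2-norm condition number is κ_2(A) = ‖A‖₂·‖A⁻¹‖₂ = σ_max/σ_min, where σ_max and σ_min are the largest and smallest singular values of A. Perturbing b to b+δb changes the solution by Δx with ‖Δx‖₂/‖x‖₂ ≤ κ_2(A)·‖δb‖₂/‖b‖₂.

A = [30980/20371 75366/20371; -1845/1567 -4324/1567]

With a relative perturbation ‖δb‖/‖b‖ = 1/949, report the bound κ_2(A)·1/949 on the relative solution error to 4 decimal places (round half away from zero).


M = AᵀA = [1535040625/414977641 3683083500/414977641; 3683083500/414977641 8839822900/414977641]. tr(M)=61389725/2455489, det(M)=62500/2455489
eigenvalues of AᵀA: λ = (tr ± √(tr²−4·det))/2 = 25, 2500/2455489
so κ_2 = √(25 / (2500/2455489)) = 156.7000
bound on ‖Δx‖/‖x‖: κ·ε = 156.7000·1/949 = 0.1651

0.1651


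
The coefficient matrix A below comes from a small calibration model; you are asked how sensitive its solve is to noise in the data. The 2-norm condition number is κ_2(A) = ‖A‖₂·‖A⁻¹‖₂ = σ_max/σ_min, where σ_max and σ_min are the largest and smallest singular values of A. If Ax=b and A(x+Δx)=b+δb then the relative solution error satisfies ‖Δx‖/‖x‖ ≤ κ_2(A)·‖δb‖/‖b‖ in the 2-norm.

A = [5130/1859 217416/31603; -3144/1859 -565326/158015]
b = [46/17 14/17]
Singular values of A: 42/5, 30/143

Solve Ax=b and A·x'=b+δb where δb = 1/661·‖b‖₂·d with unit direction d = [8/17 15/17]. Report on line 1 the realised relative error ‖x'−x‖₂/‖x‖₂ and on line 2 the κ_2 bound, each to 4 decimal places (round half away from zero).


0.0021
0.0606

from the listed singular values, σ₁ = 42/5, σ_n = 30/143
condition number: (42/5) ÷ (30/143) = 40.0400
worst-case relative error ≤ 40.0400 × 1/661 = 0.0606
solve Ax = b  →  x = [-8.7084 3.8864]
2-norm of b is 2.8284; of x, 9.5363
with δb = [0.0020 0.0038], A·Δx = δb → ‖Δx‖ = 0.0204
relative error = 0.0021
so the bound overstates the realised error by a factor of ≈ 28.3214 (computed from the unrounded values)


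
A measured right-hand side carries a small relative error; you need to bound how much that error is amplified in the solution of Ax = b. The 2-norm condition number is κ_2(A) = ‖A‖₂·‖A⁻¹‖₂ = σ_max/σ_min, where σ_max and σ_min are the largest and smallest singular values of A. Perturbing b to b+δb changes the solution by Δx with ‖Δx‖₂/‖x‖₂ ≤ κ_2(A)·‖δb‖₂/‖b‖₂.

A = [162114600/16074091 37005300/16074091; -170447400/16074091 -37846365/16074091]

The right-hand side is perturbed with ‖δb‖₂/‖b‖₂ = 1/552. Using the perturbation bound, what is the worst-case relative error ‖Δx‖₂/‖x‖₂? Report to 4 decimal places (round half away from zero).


0.6123

form AᵀA = [65794839120000/307225209841 14803702641000/307225209841; 14803702641000/307225209841 3331438254225/307225209841] with trace 41122116225/182763361 and determinant 81000000/182763361
solving λ² − 41122116225/182763361·λ + 81000000/182763361 = 0 gives λ = 225, 360000/182763361
σ_max=√225=15, σ_min=√(360000/182763361)=(600/13519) → κ = 337.9750
κ_2(A)·‖δb‖/‖b‖ = 0.6123


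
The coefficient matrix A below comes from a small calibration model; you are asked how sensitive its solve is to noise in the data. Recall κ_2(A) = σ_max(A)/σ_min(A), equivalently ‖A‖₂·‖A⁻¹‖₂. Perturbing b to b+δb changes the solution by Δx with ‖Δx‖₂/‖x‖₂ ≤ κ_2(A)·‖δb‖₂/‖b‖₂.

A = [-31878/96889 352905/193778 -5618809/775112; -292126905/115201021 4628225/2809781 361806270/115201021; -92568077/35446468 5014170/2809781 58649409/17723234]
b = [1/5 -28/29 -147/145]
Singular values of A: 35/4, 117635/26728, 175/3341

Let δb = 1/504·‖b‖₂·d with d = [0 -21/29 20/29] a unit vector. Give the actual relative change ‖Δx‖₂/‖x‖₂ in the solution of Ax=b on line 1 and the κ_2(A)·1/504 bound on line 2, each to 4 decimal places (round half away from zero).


from the listed singular values, σ₁ = 35/4, σ_n = 175/3341
condition number: (35/4) ÷ (175/3341) = 167.0500
worst-case relative error ≤ 167.0500 × 1/504 = 0.3314
solve Ax = b  →  x = [0.1856 -0.1567 -0.0754]
‖b‖ = 1.4142, ‖x‖ = 0.2543
Δx = A⁻¹·δb where δb = 1/504·1.4142·d; ‖Δx‖ = 0.0536
dividing the unrounded norms, ‖Δx‖/‖x‖ = 0.2106
so the bound overstates the realised error by a factor of ≈ 1.5736 (computed from the unrounded values)

0.2106
0.3314


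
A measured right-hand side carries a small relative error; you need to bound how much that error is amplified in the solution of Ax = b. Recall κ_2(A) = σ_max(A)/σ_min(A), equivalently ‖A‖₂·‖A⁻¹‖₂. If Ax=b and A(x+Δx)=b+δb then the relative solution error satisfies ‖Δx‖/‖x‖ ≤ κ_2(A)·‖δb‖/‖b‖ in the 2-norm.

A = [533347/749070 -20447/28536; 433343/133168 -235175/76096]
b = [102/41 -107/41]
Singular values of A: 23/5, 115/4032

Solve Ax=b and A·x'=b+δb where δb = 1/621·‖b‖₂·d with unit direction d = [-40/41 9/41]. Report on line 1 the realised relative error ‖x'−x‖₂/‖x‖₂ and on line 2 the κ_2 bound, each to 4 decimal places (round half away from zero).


σ_max = 23/5, σ_min = 115/4032
condition number: (23/5) ÷ (115/4032) = 161.2800
worst-case relative error ≤ 161.2800 × 1/621 = 0.2597
solve Ax = b  →  x = [-72.8546 -75.8669]
‖b‖₂ = 3.6056 and ‖x‖₂ = 105.1835
Δx = A⁻¹·δb where δb = 1/621·3.6056·d; ‖Δx‖ = 0.2036
realised ‖Δx‖/‖x‖ = 0.0019
tightness: 0.0019 against a bound of 0.2597 (unrounded ratio ≈ 0.0075)

0.0019
0.2597


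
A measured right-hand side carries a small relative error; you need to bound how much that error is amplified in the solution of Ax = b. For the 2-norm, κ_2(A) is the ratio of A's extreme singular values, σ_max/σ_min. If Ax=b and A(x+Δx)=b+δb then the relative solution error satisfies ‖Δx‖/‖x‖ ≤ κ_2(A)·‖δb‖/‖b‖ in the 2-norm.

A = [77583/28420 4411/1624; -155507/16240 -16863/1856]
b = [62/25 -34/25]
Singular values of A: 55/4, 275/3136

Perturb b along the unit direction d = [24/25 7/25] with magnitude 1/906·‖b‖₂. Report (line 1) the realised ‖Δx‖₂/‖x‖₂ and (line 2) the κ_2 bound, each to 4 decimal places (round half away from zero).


σ_max = 55/4, σ_min = 275/3136
condition number: (55/4) ÷ (275/3136) = 156.8000
perturbation bound = 156.8000·1/906 = 0.1731
solve Ax = b  →  x = [-15.6238 16.6159]
2-norm of b is 2.8284; of x, 22.8077
δb = ε·‖b‖·d = [0.0030 0.0009]; solving A·Δx = δb gives ‖Δx‖ = 0.0356
relative error = 0.0016
so the bound overstates the realised error by a factor of ≈ 110.8766 (computed from the unrounded values)

0.0016
0.1731


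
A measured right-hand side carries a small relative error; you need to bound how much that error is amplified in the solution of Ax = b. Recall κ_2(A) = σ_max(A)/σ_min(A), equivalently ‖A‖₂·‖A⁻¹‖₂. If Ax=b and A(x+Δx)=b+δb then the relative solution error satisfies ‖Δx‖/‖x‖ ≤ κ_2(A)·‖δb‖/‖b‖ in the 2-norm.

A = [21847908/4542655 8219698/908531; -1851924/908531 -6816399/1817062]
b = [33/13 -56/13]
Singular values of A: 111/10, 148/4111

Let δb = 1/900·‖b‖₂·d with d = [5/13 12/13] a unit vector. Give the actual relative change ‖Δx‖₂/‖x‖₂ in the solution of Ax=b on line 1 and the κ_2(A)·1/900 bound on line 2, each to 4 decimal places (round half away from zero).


from the listed singular values, σ₁ = 111/10, σ_n = 148/4111
condition number: (111/10) ÷ (148/4111) = 308.3250
worst-case relative error ≤ 308.3250 × 1/900 = 0.3426
solve Ax = b  →  x = [73.6970 -38.8967]
‖b‖ = 5.0000, ‖x‖ = 83.3319
with δb = [0.0021 0.0051], A·Δx = δb → ‖Δx‖ = 0.1543
dividing the unrounded norms, ‖Δx‖/‖x‖ = 0.0019
so the bound overstates the realised error by a factor of ≈ 184.9967 (computed from the unrounded values)

0.0019
0.3426


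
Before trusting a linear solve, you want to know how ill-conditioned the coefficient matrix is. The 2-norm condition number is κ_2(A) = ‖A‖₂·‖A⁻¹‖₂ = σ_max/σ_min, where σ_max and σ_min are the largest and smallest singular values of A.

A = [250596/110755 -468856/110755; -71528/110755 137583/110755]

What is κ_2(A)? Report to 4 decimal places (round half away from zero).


M = AᵀA = [2716584400/490666801 -5093379000/490666801; -5093379000/490666801 9550201225/490666801]. tr(M)=42445625/1697809, det(M)=10000/1697809
char-poly roots: 25 and 400/1697809
so κ_2 = √(25 / (400/1697809)) = 325.7500

325.7500


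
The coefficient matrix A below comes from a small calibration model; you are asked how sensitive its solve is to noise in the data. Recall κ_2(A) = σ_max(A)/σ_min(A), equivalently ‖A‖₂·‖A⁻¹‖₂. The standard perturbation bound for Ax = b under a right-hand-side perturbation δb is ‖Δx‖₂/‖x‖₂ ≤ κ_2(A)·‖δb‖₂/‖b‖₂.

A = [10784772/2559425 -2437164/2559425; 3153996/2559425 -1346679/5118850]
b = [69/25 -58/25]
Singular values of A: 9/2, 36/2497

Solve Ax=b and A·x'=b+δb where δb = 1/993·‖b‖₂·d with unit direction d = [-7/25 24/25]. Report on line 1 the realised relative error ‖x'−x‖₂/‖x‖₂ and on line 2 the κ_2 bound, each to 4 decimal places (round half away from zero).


0.0012
0.3143

σ_max = 9/2, σ_min = 36/2497
condition number: (9/2) ÷ (36/2497) = 312.1250
worst-case relative error ≤ 312.1250 × 1/993 = 0.3143
solve Ax = b  →  x = [-45.2432 -203.1057]
2-norm of b is 3.6056; of x, 208.0838
Δx = A⁻¹·δb where δb = 1/993·3.6056·d; ‖Δx‖ = 0.2518
realised ‖Δx‖/‖x‖ = 0.0012
tightness: 0.0012 against a bound of 0.3143 (unrounded ratio ≈ 0.0039)


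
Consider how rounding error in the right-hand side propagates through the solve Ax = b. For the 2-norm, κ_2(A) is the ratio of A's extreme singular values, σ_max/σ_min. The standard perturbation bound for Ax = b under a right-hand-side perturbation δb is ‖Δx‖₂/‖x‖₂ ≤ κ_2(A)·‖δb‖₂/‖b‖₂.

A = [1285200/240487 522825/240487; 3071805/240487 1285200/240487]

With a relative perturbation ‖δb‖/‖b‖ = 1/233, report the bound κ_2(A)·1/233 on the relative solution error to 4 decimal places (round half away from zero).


AᵀA = [65607840225/342213001 27336204000/342213001; 27336204000/342213001 11391035625/342213001]; tr = 455614650/2024929, det = 1265625/2024929
λ_max, λ_min = (455614650/2024929 ± √207574458091560000/4100337455041)/2 = 225, 5625/2024929
κ = σ_max/σ_min = 15/(75/1423) = 284.6000
bound on ‖Δx‖/‖x‖: κ·ε = 284.6000·1/233 = 1.2215

1.2215


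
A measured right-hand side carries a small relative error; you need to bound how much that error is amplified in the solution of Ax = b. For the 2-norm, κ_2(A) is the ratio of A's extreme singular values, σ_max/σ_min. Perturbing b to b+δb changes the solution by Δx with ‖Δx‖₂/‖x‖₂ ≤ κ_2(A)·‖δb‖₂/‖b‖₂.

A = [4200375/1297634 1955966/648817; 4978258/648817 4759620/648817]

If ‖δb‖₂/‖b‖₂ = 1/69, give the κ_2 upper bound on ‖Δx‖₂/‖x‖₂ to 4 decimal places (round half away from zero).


form AᵀA = [690978467449/9963633124 164511903465/2490908281; 164511903465/2490908281 156685121524/2490908281] with trace 1566847745/11847364 and determinant 1119364/2961841
λ_max, λ_min = (1566847745/11847364 ± √2454799671807481089/140360033748496)/2 = 529/4, 8464/2961841
κ_2(A) = √(λ_max/λ_min) = √((529/4) / (8464/2961841)) = 215.1250
κ_2(A)·‖δb‖/‖b‖ = 3.1178

3.1178


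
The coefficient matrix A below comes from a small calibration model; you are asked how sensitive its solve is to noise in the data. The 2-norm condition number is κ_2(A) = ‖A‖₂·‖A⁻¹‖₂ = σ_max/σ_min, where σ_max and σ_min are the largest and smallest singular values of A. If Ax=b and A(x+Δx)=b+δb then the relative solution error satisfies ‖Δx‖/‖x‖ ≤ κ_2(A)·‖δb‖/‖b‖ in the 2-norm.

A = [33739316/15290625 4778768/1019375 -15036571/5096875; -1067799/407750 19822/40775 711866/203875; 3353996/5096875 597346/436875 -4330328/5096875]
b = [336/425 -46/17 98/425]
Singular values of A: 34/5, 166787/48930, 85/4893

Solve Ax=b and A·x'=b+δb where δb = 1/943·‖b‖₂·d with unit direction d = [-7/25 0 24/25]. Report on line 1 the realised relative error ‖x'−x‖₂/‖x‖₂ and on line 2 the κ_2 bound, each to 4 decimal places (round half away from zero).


0.2631
0.4151

largest singular value 34/5, smallest 85/4893
κ = σ_max/σ_min = (34/5)/(85/4893) = 391.4400
perturbation bound = 391.4400·1/943 = 0.4151
solve Ax = b  →  x = [0.3524 -0.2929 -0.4699]
‖b‖₂ = 2.8284 and ‖x‖₂ = 0.6563
δb = ε·‖b‖·d = [-0.0008 0.0000 0.0029]; solving A·Δx = δb gives ‖Δx‖ = 0.1727
dividing the unrounded norms, ‖Δx‖/‖x‖ = 0.2631
tightness: 0.2631 against a bound of 0.4151 (unrounded ratio ≈ 0.6337)


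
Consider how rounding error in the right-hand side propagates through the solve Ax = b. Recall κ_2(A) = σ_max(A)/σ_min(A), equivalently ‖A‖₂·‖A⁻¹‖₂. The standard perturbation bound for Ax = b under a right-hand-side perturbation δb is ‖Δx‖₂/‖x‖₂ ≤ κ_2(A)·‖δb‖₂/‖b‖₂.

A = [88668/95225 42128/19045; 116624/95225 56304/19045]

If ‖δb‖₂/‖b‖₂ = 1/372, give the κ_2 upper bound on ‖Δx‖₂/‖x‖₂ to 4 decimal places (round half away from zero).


0.9845

AᵀA = [66040528/27900925 31697856/5580185; 31697856/5580185 15215104/1116037]; tr = 34339856/2146225, det = 4096/2146225
λ_max, λ_min = (34339856/2146225 ± √1179190546350336/4606281750625)/2 = 16, 256/2146225
κ_2(A) = √(λ_max/λ_min) = √(16 / (256/2146225)) = 366.2500
worst-case relative error ≤ 366.2500 × 1/372 = 0.9845


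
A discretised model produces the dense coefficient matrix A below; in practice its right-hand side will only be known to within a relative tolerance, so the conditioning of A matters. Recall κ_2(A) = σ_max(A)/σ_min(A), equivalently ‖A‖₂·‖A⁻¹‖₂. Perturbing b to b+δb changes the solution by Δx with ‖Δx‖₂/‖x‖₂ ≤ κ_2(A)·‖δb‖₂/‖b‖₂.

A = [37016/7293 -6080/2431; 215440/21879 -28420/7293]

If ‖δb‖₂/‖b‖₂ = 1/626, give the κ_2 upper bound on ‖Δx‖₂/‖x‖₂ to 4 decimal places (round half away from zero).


AᵀA = [203273536/1656369 -28194880/552123; -28194880/552123 3946000/184041]; tr = 1412944/9801, det = 25600/1089
eigenvalues of AᵀA: λ = (tr ± √(tr²−4·det))/2 = 144, 1600/9801
σ_max=√144=12, σ_min=√(1600/9801)=(40/99) → κ = 29.7000
perturbation bound = 29.7000·1/626 = 0.0474

0.0474


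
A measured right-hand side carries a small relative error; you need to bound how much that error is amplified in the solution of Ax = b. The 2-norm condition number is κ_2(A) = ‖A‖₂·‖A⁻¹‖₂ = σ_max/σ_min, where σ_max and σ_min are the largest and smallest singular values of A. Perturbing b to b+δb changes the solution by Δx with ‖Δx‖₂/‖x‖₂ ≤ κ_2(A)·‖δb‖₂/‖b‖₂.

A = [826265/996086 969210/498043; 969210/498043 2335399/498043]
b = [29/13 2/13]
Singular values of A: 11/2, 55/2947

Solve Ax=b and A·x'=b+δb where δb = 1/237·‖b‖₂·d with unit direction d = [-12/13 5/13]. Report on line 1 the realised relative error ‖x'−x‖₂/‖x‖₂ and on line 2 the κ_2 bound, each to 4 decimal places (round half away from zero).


from the listed singular values, σ₁ = 11/2, σ_n = 55/2947
condition number: (11/2) ÷ (55/2947) = 294.7000
perturbation bound = 294.7000·1/237 = 1.2435
solve Ax = b  →  x = [98.9902 -41.0490]
‖b‖₂ = 2.2361 and ‖x‖₂ = 107.1638
δb = ε·‖b‖·d = [-0.0087 0.0036]; solving A·Δx = δb gives ‖Δx‖ = 0.5055
realised ‖Δx‖/‖x‖ = 0.0047
so the bound overstates the realised error by a factor of ≈ 263.5881 (computed from the unrounded values)

0.0047
1.2435


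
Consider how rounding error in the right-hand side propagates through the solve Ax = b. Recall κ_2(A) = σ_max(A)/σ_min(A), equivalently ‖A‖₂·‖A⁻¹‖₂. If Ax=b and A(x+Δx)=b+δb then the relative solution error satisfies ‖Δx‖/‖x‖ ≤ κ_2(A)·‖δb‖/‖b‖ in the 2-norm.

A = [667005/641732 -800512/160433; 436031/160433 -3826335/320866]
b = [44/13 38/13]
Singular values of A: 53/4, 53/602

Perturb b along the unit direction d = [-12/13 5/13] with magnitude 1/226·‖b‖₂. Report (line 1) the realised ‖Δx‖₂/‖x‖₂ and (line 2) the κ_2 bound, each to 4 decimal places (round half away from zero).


σ_max = 53/4, σ_min = 53/602
κ_2(A) = (53/4) / (53/602) = 150.5000
bound on ‖Δx‖/‖x‖: κ·ε = 150.5000·1/226 = 0.6659
solve Ax = b  →  x = [-22.0966 -5.2812]
‖b‖₂ = 4.4721 and ‖x‖₂ = 22.7190
δb = ε·‖b‖·d = [-0.0183 0.0076]; solving A·Δx = δb gives ‖Δx‖ = 0.2248
realised ‖Δx‖/‖x‖ = 0.0099
realised/bound (from unrounded values) ≈ 0.0149

0.0099
0.6659


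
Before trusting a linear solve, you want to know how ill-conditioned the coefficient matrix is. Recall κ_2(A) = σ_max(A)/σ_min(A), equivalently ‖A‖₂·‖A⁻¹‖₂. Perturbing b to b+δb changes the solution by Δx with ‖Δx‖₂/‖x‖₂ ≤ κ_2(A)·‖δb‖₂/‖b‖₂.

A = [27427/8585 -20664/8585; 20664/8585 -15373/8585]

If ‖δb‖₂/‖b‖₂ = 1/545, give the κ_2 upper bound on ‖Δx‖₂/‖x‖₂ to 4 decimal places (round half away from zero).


0.6301

M = AᵀA = [47169649/2948089 -35376768/2948089; -35376768/2948089 26533201/2948089]. tr(M)=73702850/2948089, det(M)=15625/2948089
eigenvalues of AᵀA: λ = (tr ± √(tr²−4·det))/2 = 25, 625/2948089
σ_max=√25=5, σ_min=√(625/2948089)=(25/1717) → κ = 343.4000
worst-case relative error ≤ 343.4000 × 1/545 = 0.6301


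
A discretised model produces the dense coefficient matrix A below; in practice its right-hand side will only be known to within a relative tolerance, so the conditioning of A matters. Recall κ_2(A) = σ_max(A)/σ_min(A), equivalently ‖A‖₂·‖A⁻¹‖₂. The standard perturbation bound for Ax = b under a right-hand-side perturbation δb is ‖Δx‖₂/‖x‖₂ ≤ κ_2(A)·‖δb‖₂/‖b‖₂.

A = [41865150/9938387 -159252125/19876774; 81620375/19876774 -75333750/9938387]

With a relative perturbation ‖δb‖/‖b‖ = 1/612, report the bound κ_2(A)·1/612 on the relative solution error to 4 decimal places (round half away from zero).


0.2635

form AᵀA = [16257608505625/469781384836 -7619431050000/117445346209; -7619431050000/117445346209 57148555140625/469781384836] with trace 127000283125/812770562 and determinant 6103515625/6502164496
λ_max, λ_min = (127000283125/812770562 ± √4031647883729451562500/165148996613448961)/2 = 625/4, 9765625/1625541124
σ_max=√(625/4)=(25/2), σ_min=√(9765625/1625541124)=(3125/40318) → κ = 161.2720
perturbation bound = 161.2720·1/612 = 0.2635


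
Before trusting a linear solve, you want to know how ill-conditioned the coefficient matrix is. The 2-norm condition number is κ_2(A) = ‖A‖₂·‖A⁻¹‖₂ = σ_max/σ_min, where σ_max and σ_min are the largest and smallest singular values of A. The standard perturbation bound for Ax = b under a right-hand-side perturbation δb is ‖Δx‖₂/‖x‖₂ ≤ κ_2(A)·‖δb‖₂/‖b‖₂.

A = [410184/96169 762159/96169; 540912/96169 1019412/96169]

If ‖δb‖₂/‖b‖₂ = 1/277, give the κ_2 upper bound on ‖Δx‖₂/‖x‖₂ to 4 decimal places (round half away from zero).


1.2764

AᵀA = [460836705600/9248476561 864037611000/9248476561; 864037611000/9248476561 1620087167025/9248476561]; tr = 7200428625/32001649, det = 12960000/32001649
λ_max, λ_min = (7200428625/32001649 ± √51844513418235230625/1024105538719201)/2 = 225, 57600/32001649
so κ_2 = √(225 / (57600/32001649)) = 353.5625
bound on ‖Δx‖/‖x‖: κ·ε = 353.5625·1/277 = 1.2764


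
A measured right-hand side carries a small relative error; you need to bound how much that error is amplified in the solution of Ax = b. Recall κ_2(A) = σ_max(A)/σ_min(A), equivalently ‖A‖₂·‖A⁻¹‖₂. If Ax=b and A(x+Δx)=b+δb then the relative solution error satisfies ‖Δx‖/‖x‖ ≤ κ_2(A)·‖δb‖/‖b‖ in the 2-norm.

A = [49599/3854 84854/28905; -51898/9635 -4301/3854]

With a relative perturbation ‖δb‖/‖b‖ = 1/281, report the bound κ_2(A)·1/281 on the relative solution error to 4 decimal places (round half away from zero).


0.5018

form AᵀA = [72275129641/371332900 162610448/3713329; 162610448/3713329 32962990489/3341996100] with trace 203283509/994050 and determinant 418161601/198810000
λ_max, λ_min = (203283509/994050 ± √413158715605636/9881354025)/2 = 20449/100, 20449/1988100
κ_2(A) = √(λ_max/λ_min) = √((20449/100) / (20449/1988100)) = 141.0000
perturbation bound = 141.0000·1/281 = 0.5018


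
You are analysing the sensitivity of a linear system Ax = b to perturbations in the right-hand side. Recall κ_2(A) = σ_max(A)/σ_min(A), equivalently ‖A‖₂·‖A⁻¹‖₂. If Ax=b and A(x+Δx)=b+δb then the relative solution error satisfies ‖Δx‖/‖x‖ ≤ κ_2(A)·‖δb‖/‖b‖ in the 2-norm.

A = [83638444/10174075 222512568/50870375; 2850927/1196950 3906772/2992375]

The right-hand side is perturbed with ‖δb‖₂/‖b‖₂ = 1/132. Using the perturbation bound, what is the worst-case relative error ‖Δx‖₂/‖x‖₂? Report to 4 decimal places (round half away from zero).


AᵀA = [48528779287057/662475533476 32352055447734/828094416845; 32352055447734/828094416845 86276498582224/4140472084225]; tr = 5392129676489/57307572100, det = 1416468496/14326893025
char-poly roots: 9409/100 and 602176/573075721
κ = σ_max/σ_min = (97/10)/(776/23939) = 299.2375
bound on ‖Δx‖/‖x‖: κ·ε = 299.2375·1/132 = 2.2670

2.2670


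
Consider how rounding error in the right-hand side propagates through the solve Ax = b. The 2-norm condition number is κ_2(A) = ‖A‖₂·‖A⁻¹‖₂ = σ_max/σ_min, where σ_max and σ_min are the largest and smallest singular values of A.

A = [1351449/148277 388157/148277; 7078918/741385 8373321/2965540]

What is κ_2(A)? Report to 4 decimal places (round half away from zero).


255.6500

M = AᵀA = [113878049989/653569225 66427759629/1307138450; 66427759629/1307138450 155028355801/10457107600]. tr(M)=79083086225/418284304, det(M)=228765625/418284304
eigenvalues of AᵀA: λ = (tr ± √(tr²−4·det))/2 = 3025/16, 75625/26142769
so κ_2 = √((3025/16) / (75625/26142769)) = 255.6500


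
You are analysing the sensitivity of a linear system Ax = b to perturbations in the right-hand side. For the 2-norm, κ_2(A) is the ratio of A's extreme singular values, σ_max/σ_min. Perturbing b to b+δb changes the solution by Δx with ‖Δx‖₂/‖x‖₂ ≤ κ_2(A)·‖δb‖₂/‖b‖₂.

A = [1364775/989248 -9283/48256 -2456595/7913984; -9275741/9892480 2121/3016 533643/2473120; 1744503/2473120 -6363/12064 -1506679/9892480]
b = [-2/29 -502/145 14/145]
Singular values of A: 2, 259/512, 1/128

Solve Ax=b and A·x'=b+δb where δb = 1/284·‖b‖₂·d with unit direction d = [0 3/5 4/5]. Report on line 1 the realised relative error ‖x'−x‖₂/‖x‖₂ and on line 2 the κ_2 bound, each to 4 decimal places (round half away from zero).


0.0061
0.9014

largest singular value 2, smallest 1/128
κ = σ_max/σ_min = 2/(1/128) = 256.0000
bound on ‖Δx‖/‖x‖: κ·ε = 256.0000·1/284 = 0.9014
solve Ax = b  →  x = [-56.7781 -4.0342 -249.6249]
‖b‖ = 3.4641, ‖x‖ = 256.0325
re-solving with b+δb shifts x by Δx of norm 1.5613
dividing the unrounded norms, ‖Δx‖/‖x‖ = 0.0061
realised/bound (from unrounded values) ≈ 0.0068


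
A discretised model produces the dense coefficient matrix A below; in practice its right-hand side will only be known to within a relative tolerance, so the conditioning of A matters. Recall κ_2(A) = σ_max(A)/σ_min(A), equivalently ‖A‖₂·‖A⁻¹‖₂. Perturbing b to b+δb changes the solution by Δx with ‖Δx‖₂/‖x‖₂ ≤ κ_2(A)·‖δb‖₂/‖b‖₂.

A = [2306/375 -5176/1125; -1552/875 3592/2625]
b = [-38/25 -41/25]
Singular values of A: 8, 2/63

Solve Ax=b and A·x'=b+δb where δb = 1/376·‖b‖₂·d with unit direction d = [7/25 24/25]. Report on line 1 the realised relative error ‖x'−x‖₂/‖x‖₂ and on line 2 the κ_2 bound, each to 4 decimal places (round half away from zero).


largest singular value 8, smallest 2/63
condition number: 8 ÷ (2/63) = 252.0000
perturbation bound = 252.0000·1/376 = 0.6702
solve Ax = b  →  x = [-37.9000 -50.3250]
‖b‖ = 2.2361, ‖x‖ = 63.0001
with δb = [0.0017 0.0057], A·Δx = δb → ‖Δx‖ = 0.1873
realised ‖Δx‖/‖x‖ = 0.0030
tightness: 0.0030 against a bound of 0.6702 (unrounded ratio ≈ 0.0044)

0.0030
0.6702


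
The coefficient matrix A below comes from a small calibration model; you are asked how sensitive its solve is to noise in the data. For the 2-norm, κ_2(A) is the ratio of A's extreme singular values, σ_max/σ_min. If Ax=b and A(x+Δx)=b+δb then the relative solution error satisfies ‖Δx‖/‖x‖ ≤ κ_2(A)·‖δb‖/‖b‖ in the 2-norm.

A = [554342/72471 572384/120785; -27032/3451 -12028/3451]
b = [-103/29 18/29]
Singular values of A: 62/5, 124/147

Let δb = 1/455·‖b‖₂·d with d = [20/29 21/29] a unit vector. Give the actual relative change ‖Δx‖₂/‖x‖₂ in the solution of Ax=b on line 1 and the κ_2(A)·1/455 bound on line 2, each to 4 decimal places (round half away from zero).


0.0039
0.0323

largest singular value 62/5, smallest 124/147
κ = σ_max/σ_min = (62/5)/(124/147) = 14.7000
κ_2(A)·‖δb‖/‖b‖ = 0.0323
solve Ax = b  →  x = [0.9023 -2.2059]
‖b‖₂ = 3.6056 and ‖x‖₂ = 2.3833
δb = ε·‖b‖·d = [0.0055 0.0057]; solving A·Δx = δb gives ‖Δx‖ = 0.0094
relative error = 0.0039
so the bound overstates the realised error by a factor of ≈ 8.1964 (computed from the unrounded values)


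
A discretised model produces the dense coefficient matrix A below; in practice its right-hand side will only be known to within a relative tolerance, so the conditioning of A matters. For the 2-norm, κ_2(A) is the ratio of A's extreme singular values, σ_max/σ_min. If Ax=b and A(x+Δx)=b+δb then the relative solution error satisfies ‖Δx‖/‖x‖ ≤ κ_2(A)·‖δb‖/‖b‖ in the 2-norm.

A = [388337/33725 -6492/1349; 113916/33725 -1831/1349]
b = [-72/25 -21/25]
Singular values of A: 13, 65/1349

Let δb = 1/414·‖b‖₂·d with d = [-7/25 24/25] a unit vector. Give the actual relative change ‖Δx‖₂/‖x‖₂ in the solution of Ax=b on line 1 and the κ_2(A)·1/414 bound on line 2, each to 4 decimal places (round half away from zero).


from the listed singular values, σ₁ = 13, σ_n = 65/1349
condition number: 13 ÷ (65/1349) = 269.8000
bound on ‖Δx‖/‖x‖: κ·ε = 269.8000·1/414 = 0.6517
solve Ax = b  →  x = [-0.2130 0.0888]
‖b‖ = 3.0000, ‖x‖ = 0.2308
re-solving with b+δb shifts x by Δx of norm 0.1504
dividing the unrounded norms, ‖Δx‖/‖x‖ = 0.6517
tightness: 0.6517 against a bound of 0.6517; the bound is attained (ratio 1)

0.6517
0.6517


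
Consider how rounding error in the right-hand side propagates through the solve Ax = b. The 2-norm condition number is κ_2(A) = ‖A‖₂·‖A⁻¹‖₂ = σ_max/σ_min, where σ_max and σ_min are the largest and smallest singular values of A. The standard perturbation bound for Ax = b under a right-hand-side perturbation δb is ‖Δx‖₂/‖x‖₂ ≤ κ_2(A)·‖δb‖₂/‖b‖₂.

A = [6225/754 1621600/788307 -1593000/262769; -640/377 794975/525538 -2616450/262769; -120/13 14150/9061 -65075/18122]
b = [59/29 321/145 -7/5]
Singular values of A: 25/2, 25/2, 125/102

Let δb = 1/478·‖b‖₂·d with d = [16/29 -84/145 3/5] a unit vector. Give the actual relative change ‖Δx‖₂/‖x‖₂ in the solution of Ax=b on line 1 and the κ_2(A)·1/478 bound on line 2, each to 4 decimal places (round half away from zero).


from the listed singular values, σ₁ = 25/2, σ_n = 125/102
condition number: (25/2) ÷ (125/102) = 10.2000
perturbation bound = 10.2000·1/478 = 0.0213
solve Ax = b  →  x = [0.1662 -0.7542 -0.3652]
2-norm of b is 3.3166; of x, 0.8543
with δb = [0.0038 -0.0040 0.0042], A·Δx = δb → ‖Δx‖ = 0.0057
dividing the unrounded norms, ‖Δx‖/‖x‖ = 0.0066
tightness: 0.0066 against a bound of 0.0213 (unrounded ratio ≈ 0.3106)

0.0066
0.0213


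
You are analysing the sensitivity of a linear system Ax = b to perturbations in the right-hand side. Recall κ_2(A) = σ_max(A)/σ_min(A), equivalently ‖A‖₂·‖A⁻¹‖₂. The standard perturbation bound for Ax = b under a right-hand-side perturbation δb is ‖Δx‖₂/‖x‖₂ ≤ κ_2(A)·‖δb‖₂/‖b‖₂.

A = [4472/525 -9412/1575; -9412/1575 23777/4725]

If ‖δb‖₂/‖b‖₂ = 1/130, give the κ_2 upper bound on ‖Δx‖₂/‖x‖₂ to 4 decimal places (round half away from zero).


0.1817

M = AᵀA = [10742992/99225 -24104132/297675; -24104132/297675 54504697/893025]. tr(M)=6047665/35721, det(M)=1827904/35721
solving λ² − 6047665/35721·λ + 1827904/35721 = 0 gives λ = 169, 10816/35721
so κ_2 = √(169 / (10816/35721)) = 23.6250
worst-case relative error ≤ 23.6250 × 1/130 = 0.1817


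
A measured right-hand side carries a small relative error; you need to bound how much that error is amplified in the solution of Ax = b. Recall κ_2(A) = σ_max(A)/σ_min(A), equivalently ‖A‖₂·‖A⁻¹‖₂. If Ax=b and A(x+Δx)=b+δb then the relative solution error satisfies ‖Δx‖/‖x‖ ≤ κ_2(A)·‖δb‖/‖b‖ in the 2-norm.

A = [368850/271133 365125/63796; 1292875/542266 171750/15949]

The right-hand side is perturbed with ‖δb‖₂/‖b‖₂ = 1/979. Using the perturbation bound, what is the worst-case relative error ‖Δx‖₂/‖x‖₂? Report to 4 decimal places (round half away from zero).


AᵀA = [7666875625/1017482404 17022909375/508741202; 17022909375/508741202 605285265625/4069929616]; tr = 378318125/2421136, det = 9765625/9684544
solving λ² − 378318125/2421136·λ + 9765625/9684544 = 0 gives λ = 625/4, 15625/2421136
so κ_2 = √((625/4) / (15625/2421136)) = 155.6000
perturbation bound = 155.6000·1/979 = 0.1589

0.1589


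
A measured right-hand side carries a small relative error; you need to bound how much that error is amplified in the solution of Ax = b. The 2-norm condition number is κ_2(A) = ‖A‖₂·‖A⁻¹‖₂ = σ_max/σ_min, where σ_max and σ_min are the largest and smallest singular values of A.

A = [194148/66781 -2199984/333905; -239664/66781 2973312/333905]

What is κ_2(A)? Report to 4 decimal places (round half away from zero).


64.2125

AᵀA = [7317867600/343053997 -17534128320/343053997; -17534128320/343053997 42093888768/343053997]; tr = 3800904336/26388769, det = 132710400/26388769
eigenvalues of AᵀA: λ = (tr ± √(tr²−4·det))/2 = 144, 921600/26388769
so κ_2 = √(144 / (921600/26388769)) = 64.2125


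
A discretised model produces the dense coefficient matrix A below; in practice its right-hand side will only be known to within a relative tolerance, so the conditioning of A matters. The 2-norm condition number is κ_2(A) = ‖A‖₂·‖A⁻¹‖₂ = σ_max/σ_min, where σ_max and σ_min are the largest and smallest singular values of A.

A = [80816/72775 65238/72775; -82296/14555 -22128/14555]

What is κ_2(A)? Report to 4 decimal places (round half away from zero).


10.6500

form AᵀA = [104608576/3150625 30219168/3150625; 30219168/3150625 9813924/3150625] with trace 183076/5041 and determinant 57600/5041
char-poly roots: 36 and 1600/5041
so κ_2 = √(36 / (1600/5041)) = 10.6500


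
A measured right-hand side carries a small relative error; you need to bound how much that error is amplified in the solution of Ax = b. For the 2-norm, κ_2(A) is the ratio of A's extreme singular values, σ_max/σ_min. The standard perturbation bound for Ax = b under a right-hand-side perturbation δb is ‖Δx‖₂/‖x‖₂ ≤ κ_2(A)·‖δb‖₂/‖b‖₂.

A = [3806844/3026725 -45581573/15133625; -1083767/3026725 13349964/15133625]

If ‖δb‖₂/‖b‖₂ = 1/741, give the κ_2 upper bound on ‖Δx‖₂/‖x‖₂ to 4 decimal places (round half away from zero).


M = AᵀA = [25066579441/14657702761 -300784300992/73288513805; -300784300992/73288513805 3609442137529/366442569025]. tr(M)=25065719666/2168299225, det(M)=83521/86731969
λ_max, λ_min = (25065719666/2168299225 ± √628272192522542029056/4701521529135600625)/2 = 289/25, 7225/86731969
so κ_2 = √((289/25) / (7225/86731969)) = 372.5200
worst-case relative error ≤ 372.5200 × 1/741 = 0.5027

0.5027


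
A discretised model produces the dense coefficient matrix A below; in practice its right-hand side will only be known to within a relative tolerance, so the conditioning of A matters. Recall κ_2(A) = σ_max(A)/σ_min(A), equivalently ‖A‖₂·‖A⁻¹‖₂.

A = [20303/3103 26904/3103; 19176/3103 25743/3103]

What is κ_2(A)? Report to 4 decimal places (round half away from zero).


AᵀA = [927385/11449 1236480/11449; 1236480/11449 1648665/11449]; tr = 2576050/11449, det = 5625/11449
char-poly roots: 225 and 25/11449
κ_2(A) = √(λ_max/λ_min) = √(225 / (25/11449)) = 321.0000

321.0000


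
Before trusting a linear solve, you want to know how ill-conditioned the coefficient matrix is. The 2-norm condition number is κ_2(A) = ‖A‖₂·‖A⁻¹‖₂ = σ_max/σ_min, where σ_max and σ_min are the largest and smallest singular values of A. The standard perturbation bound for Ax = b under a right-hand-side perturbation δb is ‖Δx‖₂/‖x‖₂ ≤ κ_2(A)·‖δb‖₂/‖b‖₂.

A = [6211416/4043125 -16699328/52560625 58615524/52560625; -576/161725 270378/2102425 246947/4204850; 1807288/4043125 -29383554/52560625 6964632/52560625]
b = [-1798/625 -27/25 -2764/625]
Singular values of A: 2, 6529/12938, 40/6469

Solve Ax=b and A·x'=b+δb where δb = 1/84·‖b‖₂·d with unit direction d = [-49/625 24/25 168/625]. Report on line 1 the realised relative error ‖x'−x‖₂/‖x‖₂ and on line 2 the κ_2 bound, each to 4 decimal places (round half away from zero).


0.0320
3.8506

largest singular value 2, smallest 40/6469
condition number: 2 ÷ (40/6469) = 323.4500
κ_2(A)·‖δb‖/‖b‖ = 3.8506
solve Ax = b  →  x = [192.4700 105.4722 -237.6766]
2-norm of b is 5.3852; of x, 323.5108
δb = ε·‖b‖·d = [-0.0050 0.0615 0.0172]; solving A·Δx = δb gives ‖Δx‖ = 10.3680
relative error = 0.0320
realised/bound (from unrounded values) ≈ 0.0083


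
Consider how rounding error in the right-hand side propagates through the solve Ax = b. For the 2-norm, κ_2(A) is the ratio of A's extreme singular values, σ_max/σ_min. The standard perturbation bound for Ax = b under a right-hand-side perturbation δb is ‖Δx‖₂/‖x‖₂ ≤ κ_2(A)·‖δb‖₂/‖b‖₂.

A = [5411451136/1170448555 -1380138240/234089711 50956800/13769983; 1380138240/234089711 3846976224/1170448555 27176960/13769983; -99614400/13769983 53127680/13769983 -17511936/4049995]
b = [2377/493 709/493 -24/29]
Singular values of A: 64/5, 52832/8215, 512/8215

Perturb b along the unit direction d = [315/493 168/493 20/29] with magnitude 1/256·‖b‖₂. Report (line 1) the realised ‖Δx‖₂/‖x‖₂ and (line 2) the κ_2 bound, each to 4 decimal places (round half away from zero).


σ_max = 64/5, σ_min = 512/8215
κ_2(A) = (64/5) / (512/8215) = 205.3750
perturbation bound = 205.3750·1/256 = 0.8022
solve Ax = b  →  x = [-19.8166 10.3926 42.6189]
‖b‖₂ = 5.0990 and ‖x‖₂ = 48.1360
δb = ε·‖b‖·d = [0.0127 0.0068 0.0137]; solving A·Δx = δb gives ‖Δx‖ = 0.3196
relative error = 0.0066
realised/bound (from unrounded values) ≈ 0.0083

0.0066
0.8022


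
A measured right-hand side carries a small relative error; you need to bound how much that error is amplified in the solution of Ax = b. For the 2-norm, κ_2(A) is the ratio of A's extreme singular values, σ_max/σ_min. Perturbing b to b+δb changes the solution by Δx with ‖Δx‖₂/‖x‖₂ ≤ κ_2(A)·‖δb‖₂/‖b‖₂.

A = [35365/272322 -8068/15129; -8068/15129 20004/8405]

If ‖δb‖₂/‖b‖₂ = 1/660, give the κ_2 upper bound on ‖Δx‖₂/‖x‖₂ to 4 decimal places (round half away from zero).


M = AᵀA = [13290121/44116164 -8201122/6127245; -8201122/6127245 20250016/3404025]. tr(M)=4100689/656100, det(M)=4/6561
solving λ² − 4100689/656100·λ + 4/6561 = 0 gives λ = 25/4, 16/164025
κ = σ_max/σ_min = (5/2)/(4/405) = 253.1250
bound on ‖Δx‖/‖x‖: κ·ε = 253.1250·1/660 = 0.3835

0.3835
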